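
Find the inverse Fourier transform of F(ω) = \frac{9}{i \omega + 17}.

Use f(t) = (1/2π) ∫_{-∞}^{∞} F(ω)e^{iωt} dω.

f(t) = 9 e^{- 17 t} u\left(t\right)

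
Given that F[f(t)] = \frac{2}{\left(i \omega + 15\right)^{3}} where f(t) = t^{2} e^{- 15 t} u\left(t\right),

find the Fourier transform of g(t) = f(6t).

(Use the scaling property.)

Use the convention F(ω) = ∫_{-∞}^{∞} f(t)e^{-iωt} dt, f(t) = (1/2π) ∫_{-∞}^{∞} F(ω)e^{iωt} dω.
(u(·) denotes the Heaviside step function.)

F[g](ω) = \frac{72}{\left(i \omega + 90\right)^{3}}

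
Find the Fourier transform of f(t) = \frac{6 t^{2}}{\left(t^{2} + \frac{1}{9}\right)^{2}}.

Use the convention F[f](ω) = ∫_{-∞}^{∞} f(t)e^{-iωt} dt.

F(ω) = 3 \pi \left(3 - \left|{\omega}\right|\right) e^{- \frac{\left|{\omega}\right|}{3}}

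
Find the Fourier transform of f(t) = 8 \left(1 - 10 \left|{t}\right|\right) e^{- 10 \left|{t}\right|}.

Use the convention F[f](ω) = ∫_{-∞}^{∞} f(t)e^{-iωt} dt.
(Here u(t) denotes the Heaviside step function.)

F(ω) = \frac{320 \omega^{2}}{\left(\omega^{2} + 100\right)^{2}}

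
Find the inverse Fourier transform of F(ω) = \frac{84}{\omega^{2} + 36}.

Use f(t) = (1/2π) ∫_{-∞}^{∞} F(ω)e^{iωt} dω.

f(t) = 7 e^{- 6 \left|{t}\right|}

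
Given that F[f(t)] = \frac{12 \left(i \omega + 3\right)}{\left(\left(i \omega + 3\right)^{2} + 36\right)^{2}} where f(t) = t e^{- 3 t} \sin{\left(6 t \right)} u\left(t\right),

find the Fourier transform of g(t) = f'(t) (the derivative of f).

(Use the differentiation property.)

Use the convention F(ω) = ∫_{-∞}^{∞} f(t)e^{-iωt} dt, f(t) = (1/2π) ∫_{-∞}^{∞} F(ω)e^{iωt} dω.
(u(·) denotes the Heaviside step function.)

F[g](ω) = \frac{12 i \omega \left(i \omega + 3\right)}{\left(\left(i \omega + 3\right)^{2} + 36\right)^{2}}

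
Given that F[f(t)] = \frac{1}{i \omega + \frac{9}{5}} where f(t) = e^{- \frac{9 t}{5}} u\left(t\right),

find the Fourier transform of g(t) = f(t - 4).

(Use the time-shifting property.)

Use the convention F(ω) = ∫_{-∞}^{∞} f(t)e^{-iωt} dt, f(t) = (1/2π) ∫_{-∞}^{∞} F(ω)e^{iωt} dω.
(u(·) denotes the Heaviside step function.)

F[g](ω) = \frac{5 e^{- 4 i \omega}}{5 i \omega + 9}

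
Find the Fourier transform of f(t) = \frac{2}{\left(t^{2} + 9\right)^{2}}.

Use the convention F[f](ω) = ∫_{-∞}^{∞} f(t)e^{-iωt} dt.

F(ω) = \frac{\pi \left(3 \left|{\omega}\right| + 1\right) e^{- 3 \left|{\omega}\right|}}{27}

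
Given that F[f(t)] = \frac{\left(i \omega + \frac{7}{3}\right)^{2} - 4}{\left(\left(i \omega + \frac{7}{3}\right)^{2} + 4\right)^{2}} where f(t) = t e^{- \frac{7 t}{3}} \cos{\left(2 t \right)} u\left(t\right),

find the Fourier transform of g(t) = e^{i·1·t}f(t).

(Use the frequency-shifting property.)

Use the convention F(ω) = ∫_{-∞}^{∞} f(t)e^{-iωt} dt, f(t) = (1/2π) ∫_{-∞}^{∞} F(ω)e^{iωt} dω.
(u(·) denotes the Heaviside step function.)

F[g](ω) = \frac{9 \left(\left(3 i \left(\omega - 1\right) + 7\right)^{2} - 36\right)}{\left(\left(3 i \left(\omega - 1\right) + 7\right)^{2} + 36\right)^{2}}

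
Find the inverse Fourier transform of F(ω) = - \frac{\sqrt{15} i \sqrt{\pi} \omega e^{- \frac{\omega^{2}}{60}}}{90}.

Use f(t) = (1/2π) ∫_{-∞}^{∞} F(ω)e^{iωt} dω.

f(t) = 5 t e^{- 15 t^{2}}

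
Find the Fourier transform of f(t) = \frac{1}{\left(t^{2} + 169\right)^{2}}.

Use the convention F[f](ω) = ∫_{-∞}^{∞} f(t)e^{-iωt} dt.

F(ω) = \frac{\pi \left(13 \left|{\omega}\right| + 1\right) e^{- 13 \left|{\omega}\right|}}{4394}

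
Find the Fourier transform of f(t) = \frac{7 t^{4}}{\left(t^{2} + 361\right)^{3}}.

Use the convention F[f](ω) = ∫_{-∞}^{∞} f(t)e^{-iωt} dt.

F(ω) = \frac{7 \pi \left(361 \omega^{2} - 95 \left|{\omega}\right| + 3\right) e^{- 19 \left|{\omega}\right|}}{152}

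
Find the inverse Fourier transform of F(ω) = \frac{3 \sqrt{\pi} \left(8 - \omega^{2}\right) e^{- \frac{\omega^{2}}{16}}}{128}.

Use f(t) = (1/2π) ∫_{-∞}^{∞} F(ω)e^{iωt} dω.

f(t) = 3 t^{2} e^{- 4 t^{2}}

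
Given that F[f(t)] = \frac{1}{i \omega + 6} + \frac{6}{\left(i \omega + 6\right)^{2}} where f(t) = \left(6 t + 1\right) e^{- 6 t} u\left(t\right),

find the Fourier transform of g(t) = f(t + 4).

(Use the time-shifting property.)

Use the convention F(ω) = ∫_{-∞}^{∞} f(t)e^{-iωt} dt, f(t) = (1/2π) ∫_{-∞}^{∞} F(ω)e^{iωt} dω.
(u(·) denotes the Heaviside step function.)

F[g](ω) = \frac{\left(- i \omega - 12\right) e^{4 i \omega}}{\omega^{2} - 12 i \omega - 36}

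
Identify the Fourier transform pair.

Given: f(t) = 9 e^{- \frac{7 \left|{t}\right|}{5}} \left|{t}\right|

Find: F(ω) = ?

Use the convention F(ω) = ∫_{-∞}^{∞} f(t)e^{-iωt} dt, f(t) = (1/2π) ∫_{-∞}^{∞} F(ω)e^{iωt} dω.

F(ω) = \frac{450 \left(49 - 25 \omega^{2}\right)}{\left(25 \omega^{2} + 49\right)^{2}}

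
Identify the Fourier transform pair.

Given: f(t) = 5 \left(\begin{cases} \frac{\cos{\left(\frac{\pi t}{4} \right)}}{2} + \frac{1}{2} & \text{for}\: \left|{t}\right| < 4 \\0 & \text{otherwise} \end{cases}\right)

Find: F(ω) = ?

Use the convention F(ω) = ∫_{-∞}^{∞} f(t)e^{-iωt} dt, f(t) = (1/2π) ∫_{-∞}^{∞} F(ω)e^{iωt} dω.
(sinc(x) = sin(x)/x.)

F(ω) = - \frac{20 \pi^{2} \operatorname{sinc}{\left(4 \omega \right)}}{16 \omega^{2} - \pi^{2}}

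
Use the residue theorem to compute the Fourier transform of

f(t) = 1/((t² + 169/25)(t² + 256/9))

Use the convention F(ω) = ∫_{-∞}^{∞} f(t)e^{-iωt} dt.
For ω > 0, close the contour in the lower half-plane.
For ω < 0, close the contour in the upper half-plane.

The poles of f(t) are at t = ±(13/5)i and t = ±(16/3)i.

Let g(z) = f(z)e^{-iωz}; for large |z| the factor e^{-iωz} decays in the lower half-plane when ω > 0 and in the upper half-plane when ω < 0.

Case ω > 0 (lower half-plane, clockwise contour ⇒ F(ω) = -2πi·ΣRes):
  Res_{z = - \frac{13 i}{5}} g(z) = \frac{1125 i e^{- \frac{13 \omega}{5}}}{126854}
  Res_{z = - \frac{16 i}{3}} g(z) = - \frac{675 i e^{- \frac{16 \omega}{3}}}{156128}
  F(ω) = -2πi·ΣRes = - \frac{675 \pi e^{- \frac{16 \omega}{3}}}{78064} + \frac{1125 \pi e^{- \frac{13 \omega}{5}}}{63427}

Case ω < 0 (upper half-plane, counterclockwise contour ⇒ F(ω) = +2πi·ΣRes):
  Res_{z = \frac{13 i}{5}} g(z) = - \frac{1125 i e^{\frac{13 \omega}{5}}}{126854}
  Res_{z = \frac{16 i}{3}} g(z) = \frac{675 i e^{\frac{16 \omega}{3}}}{156128}
  F(ω) = 2πi·ΣRes = \frac{225 \pi \left(80 e^{\frac{13 \omega}{5}} - 39 e^{\frac{16 \omega}{3}}\right)}{1014832}

Both cases combine into a single formula in |ω|:

F(ω) = - \frac{675 \pi e^{- \frac{16 \left|{\omega}\right|}{3}}}{78064} + \frac{1125 \pi e^{- \frac{13 \left|{\omega}\right|}{5}}}{63427}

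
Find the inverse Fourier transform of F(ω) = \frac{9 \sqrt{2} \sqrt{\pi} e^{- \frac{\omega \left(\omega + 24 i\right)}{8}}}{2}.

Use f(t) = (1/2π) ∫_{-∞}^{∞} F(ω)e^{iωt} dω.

f(t) = 9 e^{- 2 \left(t - 3\right)^{2}}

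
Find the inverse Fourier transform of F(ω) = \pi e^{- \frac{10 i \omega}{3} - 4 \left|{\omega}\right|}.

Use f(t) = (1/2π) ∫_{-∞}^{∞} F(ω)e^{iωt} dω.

f(t) = \frac{4}{\left(t - \frac{10}{3}\right)^{2} + 16}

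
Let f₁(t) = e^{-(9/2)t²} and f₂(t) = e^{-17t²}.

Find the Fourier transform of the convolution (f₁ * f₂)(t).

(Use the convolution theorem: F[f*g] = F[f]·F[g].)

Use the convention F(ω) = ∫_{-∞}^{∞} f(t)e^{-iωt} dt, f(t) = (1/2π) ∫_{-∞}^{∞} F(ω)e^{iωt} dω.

F[f₁*f₂](ω) = \frac{\sqrt{34} \pi e^{- \frac{43 \omega^{2}}{612}}}{51}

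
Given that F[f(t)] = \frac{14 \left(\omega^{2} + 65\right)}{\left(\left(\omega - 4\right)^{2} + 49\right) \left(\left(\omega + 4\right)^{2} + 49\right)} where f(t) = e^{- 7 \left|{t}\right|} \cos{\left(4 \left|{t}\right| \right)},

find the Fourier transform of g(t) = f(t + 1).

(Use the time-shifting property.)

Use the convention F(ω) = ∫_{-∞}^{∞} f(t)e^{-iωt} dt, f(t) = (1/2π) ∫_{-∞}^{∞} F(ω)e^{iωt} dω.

F[g](ω) = \frac{14 \left(\omega^{2} + 65\right) e^{i \omega}}{\omega^{4} + 66 \omega^{2} + 4225}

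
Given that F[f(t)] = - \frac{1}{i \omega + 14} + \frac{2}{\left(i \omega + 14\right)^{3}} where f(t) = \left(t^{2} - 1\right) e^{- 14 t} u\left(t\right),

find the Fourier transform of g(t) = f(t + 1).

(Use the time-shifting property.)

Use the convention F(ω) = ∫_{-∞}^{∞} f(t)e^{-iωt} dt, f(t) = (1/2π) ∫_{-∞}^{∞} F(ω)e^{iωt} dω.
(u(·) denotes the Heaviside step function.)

F[g](ω) = \frac{\left(2 i \omega - \left(i \omega + 14\right)^{3} + 28\right) e^{i \omega}}{\left(i \omega + 14\right)^{4}}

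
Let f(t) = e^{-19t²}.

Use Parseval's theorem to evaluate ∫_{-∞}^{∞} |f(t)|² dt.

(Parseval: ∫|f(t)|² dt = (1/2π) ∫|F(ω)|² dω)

∫|f(t)|² dt = \frac{\sqrt{38} \sqrt{\pi}}{38}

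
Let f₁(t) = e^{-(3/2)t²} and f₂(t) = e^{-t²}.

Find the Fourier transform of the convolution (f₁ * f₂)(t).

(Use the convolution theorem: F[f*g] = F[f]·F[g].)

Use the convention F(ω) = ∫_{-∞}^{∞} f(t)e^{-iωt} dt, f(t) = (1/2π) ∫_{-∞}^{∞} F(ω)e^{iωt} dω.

F[f₁*f₂](ω) = \frac{\sqrt{6} \pi e^{- \frac{5 \omega^{2}}{12}}}{3}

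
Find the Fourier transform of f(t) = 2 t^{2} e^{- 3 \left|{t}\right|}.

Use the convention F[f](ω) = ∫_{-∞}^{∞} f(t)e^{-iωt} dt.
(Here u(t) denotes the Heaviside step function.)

F(ω) = \frac{72 \left(3 - \omega^{2}\right)}{\left(\omega^{2} + 9\right)^{3}}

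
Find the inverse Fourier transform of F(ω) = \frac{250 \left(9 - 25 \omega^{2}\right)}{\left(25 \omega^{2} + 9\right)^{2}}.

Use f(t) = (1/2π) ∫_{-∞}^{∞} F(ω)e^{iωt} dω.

f(t) = 5 e^{- \frac{3 \left|{t}\right|}{5}} \left|{t}\right|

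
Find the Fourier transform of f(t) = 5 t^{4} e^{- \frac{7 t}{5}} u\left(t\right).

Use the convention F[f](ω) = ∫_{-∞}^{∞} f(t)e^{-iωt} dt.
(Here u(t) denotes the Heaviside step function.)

F(ω) = \frac{375000}{\left(5 i \omega + 7\right)^{5}}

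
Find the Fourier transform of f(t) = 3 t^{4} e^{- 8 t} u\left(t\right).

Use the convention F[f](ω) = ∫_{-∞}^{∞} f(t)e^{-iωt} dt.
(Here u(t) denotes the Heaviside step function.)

F(ω) = \frac{72}{\left(i \omega + 8\right)^{5}}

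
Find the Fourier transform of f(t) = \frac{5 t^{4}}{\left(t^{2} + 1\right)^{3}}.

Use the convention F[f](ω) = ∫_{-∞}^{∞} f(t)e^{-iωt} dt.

F(ω) = \frac{5 \pi \left(\omega^{2} - 5 \left|{\omega}\right| + 3\right) e^{- \left|{\omega}\right|}}{8}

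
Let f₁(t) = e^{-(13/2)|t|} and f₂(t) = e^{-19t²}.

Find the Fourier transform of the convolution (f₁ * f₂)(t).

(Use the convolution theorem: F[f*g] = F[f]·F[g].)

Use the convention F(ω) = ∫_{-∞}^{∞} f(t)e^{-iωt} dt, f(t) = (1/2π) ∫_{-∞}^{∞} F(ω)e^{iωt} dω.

F[f₁*f₂](ω) = \frac{52 \sqrt{19} \sqrt{\pi} e^{- \frac{\omega^{2}}{76}}}{19 \left(4 \omega^{2} + 169\right)}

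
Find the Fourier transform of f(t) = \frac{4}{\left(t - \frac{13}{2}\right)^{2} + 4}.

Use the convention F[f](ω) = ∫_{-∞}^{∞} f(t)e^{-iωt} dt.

F(ω) = 2 \pi e^{- \frac{13 i \omega}{2} - 2 \left|{\omega}\right|}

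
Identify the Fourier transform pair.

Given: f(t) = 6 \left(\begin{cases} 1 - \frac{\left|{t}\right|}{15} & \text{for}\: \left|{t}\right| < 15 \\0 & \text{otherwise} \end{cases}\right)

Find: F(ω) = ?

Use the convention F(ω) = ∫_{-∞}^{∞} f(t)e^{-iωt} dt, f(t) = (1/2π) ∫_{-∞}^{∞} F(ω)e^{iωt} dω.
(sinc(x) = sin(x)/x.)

F(ω) = 90 \operatorname{sinc}^{2}{\left(\frac{15 \omega}{2} \right)}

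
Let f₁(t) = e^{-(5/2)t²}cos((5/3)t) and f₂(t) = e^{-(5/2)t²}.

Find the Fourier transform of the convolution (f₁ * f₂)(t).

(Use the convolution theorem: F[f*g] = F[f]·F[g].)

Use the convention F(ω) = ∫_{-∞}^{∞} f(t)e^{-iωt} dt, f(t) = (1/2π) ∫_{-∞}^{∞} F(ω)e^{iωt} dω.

F[f₁*f₂](ω) = \frac{\pi \left(e^{\frac{2 \omega}{3}} + 1\right) e^{- \frac{\omega^{2}}{5} - \frac{\omega}{3} - \frac{5}{18}}}{5}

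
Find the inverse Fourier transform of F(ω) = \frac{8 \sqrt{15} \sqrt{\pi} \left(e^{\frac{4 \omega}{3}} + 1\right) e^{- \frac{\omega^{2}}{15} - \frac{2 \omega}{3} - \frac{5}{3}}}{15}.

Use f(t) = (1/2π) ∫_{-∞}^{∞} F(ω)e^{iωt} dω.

f(t) = 8 e^{- \frac{15 t^{2}}{4}} \cos{\left(5 t \right)}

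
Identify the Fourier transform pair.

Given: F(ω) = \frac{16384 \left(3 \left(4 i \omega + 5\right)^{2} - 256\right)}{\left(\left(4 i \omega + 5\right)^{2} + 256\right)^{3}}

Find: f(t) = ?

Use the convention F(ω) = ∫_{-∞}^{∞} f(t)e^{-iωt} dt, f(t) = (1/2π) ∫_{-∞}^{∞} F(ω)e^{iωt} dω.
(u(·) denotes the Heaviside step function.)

f(t) = 8 t^{2} e^{- \frac{5 t}{4}} \sin{\left(4 t \right)} u\left(t\right)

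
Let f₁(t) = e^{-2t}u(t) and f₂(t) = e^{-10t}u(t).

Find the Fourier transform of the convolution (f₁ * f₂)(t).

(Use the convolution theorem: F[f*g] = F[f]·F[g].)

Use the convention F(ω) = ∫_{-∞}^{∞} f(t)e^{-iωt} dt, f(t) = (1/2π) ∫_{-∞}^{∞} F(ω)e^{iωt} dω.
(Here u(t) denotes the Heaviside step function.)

F[f₁*f₂](ω) = \frac{1}{\left(i \omega + 2\right) \left(i \omega + 10\right)}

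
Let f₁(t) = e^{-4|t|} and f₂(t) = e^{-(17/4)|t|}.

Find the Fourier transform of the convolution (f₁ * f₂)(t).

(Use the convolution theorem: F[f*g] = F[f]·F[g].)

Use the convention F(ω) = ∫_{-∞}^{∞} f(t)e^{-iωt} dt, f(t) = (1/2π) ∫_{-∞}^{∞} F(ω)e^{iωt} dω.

F[f₁*f₂](ω) = \frac{1088}{\left(\omega^{2} + 16\right) \left(16 \omega^{2} + 289\right)}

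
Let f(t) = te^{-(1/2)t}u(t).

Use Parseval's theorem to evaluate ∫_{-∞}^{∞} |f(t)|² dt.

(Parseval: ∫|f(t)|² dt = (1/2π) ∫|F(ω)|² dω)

∫|f(t)|² dt = 2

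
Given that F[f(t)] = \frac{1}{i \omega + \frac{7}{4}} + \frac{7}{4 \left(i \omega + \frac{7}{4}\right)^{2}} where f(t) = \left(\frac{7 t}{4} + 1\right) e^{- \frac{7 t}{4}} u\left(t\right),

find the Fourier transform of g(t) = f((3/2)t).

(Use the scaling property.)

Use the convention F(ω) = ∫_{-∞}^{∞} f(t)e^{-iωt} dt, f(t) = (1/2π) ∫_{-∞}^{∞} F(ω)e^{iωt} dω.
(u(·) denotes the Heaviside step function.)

F[g](ω) = \frac{16 \left(- 4 i \omega - 21\right)}{64 \omega^{2} - 336 i \omega - 441}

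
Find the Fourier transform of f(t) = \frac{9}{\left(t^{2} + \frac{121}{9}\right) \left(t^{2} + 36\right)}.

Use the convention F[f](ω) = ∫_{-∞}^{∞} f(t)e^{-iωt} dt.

F(ω) = - \frac{27 \pi e^{- 6 \left|{\omega}\right|}}{406} + \frac{243 \pi e^{- \frac{11 \left|{\omega}\right|}{3}}}{2233}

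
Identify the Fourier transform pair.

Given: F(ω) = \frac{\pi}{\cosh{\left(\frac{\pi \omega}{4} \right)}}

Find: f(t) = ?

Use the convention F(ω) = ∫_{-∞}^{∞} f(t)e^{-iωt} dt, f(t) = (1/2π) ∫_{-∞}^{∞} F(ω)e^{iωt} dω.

f(t) = \frac{4}{e^{2 t} + e^{- 2 t}}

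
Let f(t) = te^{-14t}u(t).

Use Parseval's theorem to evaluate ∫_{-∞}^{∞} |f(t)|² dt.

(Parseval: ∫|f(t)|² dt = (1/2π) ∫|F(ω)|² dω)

∫|f(t)|² dt = \frac{1}{10976}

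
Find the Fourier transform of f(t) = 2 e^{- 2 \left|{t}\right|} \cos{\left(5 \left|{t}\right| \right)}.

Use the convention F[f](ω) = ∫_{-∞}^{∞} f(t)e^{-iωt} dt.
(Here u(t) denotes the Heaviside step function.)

F(ω) = \frac{8 \left(\omega^{2} + 29\right)}{\omega^{4} - 42 \omega^{2} + 841}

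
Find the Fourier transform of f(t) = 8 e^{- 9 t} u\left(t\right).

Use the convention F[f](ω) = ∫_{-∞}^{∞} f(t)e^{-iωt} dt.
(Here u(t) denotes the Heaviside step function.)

F(ω) = \frac{8}{i \omega + 9}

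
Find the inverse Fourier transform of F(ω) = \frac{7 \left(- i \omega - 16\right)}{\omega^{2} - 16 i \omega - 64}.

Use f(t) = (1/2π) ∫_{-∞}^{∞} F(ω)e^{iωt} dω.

f(t) = 7 \left(8 t + 1\right) e^{- 8 t} u\left(t\right)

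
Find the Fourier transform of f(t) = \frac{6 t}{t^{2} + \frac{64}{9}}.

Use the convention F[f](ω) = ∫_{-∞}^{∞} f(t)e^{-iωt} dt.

F(ω) = - 6 i \pi e^{- \frac{8 \left|{\omega}\right|}{3}} \operatorname{sign}{\left(\omega \right)}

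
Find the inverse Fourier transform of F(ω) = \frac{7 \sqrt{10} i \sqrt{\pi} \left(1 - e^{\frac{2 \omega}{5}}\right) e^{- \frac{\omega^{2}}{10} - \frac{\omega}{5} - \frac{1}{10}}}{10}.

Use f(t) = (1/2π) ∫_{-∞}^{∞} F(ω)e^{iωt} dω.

f(t) = 7 e^{- \frac{5 t^{2}}{2}} \sin{\left(t \right)}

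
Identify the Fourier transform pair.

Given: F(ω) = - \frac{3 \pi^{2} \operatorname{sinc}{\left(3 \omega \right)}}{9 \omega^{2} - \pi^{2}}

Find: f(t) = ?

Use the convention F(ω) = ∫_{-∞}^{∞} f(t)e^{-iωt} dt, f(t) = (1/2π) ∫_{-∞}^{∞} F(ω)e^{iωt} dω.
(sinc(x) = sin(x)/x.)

f(t) = \begin{cases} \frac{\cos{\left(\frac{\pi t}{3} \right)}}{2} + \frac{1}{2} & \text{for}\: \left|{t}\right| < 3 \\0 & \text{otherwise} \end{cases}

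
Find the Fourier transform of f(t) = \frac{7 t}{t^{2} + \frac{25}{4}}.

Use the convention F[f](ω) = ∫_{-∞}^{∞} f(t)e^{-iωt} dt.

F(ω) = - 7 i \pi e^{- \frac{5 \left|{\omega}\right|}{2}} \operatorname{sign}{\left(\omega \right)}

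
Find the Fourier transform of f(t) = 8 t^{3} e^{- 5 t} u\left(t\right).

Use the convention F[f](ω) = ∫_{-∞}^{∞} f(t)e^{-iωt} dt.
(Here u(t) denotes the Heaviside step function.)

F(ω) = \frac{48}{\left(i \omega + 5\right)^{4}}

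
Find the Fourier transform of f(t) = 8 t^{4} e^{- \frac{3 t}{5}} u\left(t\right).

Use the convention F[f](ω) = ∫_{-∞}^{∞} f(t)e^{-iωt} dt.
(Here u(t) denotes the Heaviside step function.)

F(ω) = \frac{600000}{\left(5 i \omega + 3\right)^{5}}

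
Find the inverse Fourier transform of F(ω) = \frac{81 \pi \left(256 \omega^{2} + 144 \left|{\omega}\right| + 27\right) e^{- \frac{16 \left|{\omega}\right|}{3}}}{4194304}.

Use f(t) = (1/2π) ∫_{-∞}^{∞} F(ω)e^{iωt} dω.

f(t) = \frac{6}{\left(t^{2} + \frac{256}{9}\right)^{3}}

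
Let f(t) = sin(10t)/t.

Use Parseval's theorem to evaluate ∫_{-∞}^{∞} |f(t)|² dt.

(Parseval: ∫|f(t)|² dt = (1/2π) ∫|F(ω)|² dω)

∫|f(t)|² dt = 10 \pi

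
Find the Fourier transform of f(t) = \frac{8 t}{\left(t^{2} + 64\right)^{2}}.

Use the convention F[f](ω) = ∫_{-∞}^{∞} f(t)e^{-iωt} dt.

F(ω) = - \frac{i \pi \omega e^{- 8 \left|{\omega}\right|}}{2}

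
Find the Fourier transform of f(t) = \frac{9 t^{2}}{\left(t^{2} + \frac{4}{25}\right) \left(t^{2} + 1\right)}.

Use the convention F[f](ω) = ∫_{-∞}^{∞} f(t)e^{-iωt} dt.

F(ω) = \frac{75 \pi e^{- \left|{\omega}\right|}}{7} - \frac{30 \pi e^{- \frac{2 \left|{\omega}\right|}{5}}}{7}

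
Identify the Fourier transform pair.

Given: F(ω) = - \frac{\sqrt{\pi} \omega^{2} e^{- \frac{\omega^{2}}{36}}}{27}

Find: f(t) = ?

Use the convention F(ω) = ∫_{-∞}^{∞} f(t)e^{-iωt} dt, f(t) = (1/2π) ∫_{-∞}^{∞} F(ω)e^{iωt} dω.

f(t) = \left(36 t^{2} - 2\right) e^{- 9 t^{2}}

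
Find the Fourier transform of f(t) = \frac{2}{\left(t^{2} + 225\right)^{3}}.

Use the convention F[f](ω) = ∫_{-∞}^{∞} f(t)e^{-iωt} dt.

F(ω) = \frac{\pi \left(75 \omega^{2} + 15 \left|{\omega}\right| + 1\right) e^{- 15 \left|{\omega}\right|}}{1012500}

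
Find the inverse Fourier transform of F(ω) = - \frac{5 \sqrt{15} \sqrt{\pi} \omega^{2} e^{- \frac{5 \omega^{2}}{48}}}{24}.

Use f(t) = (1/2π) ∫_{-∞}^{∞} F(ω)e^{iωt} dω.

f(t) = 3 \left(\frac{48 t^{2}}{5} - 2\right) e^{- \frac{12 t^{2}}{5}}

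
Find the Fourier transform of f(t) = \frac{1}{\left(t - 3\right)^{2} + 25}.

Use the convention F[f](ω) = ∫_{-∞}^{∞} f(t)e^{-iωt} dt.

F(ω) = \frac{\pi e^{- 3 i \omega - 5 \left|{\omega}\right|}}{5}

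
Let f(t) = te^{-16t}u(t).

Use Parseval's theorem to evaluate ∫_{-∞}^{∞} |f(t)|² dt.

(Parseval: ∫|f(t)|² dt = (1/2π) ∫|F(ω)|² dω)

∫|f(t)|² dt = \frac{1}{16384}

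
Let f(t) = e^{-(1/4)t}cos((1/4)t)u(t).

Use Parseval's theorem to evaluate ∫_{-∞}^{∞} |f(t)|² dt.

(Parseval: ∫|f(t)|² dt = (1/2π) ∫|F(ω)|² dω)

∫|f(t)|² dt = \frac{3}{2}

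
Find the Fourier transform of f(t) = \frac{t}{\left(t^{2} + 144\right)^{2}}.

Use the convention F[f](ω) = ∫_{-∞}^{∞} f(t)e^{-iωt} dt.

F(ω) = - \frac{i \pi \omega e^{- 12 \left|{\omega}\right|}}{24}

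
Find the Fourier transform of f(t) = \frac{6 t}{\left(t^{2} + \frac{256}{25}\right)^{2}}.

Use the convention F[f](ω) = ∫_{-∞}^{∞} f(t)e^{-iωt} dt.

F(ω) = - \frac{15 i \pi \omega e^{- \frac{16 \left|{\omega}\right|}{5}}}{16}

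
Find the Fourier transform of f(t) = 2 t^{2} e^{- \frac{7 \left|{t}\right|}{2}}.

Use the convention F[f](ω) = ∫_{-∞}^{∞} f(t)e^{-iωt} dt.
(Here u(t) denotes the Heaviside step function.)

F(ω) = \frac{448 \left(49 - 12 \omega^{2}\right)}{\left(4 \omega^{2} + 49\right)^{3}}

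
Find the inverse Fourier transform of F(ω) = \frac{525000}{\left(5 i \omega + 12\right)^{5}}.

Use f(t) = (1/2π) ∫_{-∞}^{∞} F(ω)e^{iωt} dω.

f(t) = 7 t^{4} e^{- \frac{12 t}{5}} u\left(t\right)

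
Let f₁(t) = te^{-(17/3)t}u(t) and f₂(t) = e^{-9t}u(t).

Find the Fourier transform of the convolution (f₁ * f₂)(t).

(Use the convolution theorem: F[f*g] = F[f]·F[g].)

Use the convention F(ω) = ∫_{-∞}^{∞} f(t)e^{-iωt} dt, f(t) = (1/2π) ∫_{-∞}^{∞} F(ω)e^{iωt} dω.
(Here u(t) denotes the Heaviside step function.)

F[f₁*f₂](ω) = \frac{9}{\left(i \omega + 9\right) \left(3 i \omega + 17\right)^{2}}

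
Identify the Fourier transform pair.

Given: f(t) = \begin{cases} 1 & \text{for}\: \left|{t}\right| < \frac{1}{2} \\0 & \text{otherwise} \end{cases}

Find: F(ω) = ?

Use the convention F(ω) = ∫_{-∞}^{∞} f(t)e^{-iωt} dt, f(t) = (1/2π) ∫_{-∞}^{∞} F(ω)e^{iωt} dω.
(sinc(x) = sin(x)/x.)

F(ω) = \operatorname{sinc}{\left(\frac{\omega}{2} \right)}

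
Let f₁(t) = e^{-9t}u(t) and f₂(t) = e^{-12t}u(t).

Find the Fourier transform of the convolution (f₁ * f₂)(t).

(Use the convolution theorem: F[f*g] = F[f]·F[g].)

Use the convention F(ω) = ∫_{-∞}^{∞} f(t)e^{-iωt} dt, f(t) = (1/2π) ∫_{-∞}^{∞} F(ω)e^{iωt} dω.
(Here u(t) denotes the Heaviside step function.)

F[f₁*f₂](ω) = \frac{1}{\left(i \omega + 9\right) \left(i \omega + 12\right)}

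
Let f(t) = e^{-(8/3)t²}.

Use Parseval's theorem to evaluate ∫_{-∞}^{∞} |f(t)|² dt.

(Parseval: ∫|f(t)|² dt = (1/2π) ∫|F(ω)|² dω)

∫|f(t)|² dt = \frac{\sqrt{3} \sqrt{\pi}}{4}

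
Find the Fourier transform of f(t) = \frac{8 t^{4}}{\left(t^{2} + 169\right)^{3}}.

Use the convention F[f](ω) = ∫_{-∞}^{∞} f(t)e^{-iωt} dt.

F(ω) = \frac{\pi \left(169 \omega^{2} - 65 \left|{\omega}\right| + 3\right) e^{- 13 \left|{\omega}\right|}}{13}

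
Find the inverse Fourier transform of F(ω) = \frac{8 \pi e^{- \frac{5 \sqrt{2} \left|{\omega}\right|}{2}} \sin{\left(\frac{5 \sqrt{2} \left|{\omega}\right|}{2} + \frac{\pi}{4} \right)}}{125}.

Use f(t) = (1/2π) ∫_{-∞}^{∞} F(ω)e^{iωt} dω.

f(t) = \frac{8}{t^{4} + 625}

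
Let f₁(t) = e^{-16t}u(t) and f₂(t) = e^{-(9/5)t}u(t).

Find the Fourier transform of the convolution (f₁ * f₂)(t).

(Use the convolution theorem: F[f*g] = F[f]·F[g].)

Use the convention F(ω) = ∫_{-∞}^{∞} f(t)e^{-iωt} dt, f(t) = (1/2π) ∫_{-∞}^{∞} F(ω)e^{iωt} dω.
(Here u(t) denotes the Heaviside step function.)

F[f₁*f₂](ω) = \frac{5}{\left(i \omega + 16\right) \left(5 i \omega + 9\right)}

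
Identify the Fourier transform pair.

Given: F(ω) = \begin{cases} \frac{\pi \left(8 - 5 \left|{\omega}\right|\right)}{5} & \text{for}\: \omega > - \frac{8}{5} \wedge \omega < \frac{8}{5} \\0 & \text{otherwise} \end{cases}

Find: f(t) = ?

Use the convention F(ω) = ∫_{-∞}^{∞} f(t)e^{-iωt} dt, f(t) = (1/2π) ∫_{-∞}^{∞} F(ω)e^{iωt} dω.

f(t) = \frac{2 \sin^{2}{\left(\frac{4 t}{5} \right)}}{t^{2}}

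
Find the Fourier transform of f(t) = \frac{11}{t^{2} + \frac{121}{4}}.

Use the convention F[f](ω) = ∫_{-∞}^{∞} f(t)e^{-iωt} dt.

F(ω) = 2 \pi e^{- \frac{11 \left|{\omega}\right|}{2}}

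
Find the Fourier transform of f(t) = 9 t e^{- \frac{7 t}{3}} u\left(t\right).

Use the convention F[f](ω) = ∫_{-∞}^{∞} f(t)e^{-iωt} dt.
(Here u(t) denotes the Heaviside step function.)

F(ω) = \frac{81}{\left(3 i \omega + 7\right)^{2}}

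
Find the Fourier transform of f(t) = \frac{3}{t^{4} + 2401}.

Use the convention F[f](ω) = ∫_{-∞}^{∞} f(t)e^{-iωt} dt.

F(ω) = \frac{3 \pi e^{- \frac{7 \sqrt{2} \left|{\omega}\right|}{2}} \sin{\left(\frac{7 \sqrt{2} \left|{\omega}\right|}{2} + \frac{\pi}{4} \right)}}{343}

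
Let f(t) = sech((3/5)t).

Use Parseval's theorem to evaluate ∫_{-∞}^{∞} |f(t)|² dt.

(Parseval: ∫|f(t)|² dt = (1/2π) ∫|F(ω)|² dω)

∫|f(t)|² dt = \frac{10}{3}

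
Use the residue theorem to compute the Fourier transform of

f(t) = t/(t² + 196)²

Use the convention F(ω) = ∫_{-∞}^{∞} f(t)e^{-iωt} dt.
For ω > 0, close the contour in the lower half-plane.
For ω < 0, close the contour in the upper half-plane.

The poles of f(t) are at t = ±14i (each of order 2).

Let g(z) = f(z)e^{-iωz}; for large |z| the factor e^{-iωz} decays in the lower half-plane when ω > 0 and in the upper half-plane when ω < 0.

Case ω > 0 (lower half-plane, clockwise contour ⇒ F(ω) = -2πi·ΣRes):
  Res_{z = - 14 i} g(z) = \frac{\omega e^{- 14 \omega}}{56} (pole of order 2)
  F(ω) = -2πi·ΣRes = - \frac{i \pi \omega e^{- 14 \omega}}{28}

Case ω < 0 (upper half-plane, counterclockwise contour ⇒ F(ω) = +2πi·ΣRes):
  Res_{z = 14 i} g(z) = - \frac{\omega e^{14 \omega}}{56} (pole of order 2)
  F(ω) = 2πi·ΣRes = - \frac{i \pi \omega e^{14 \omega}}{28}

Both cases combine into a single formula in |ω|:

F(ω) = - \frac{i \pi \omega e^{- 14 \left|{\omega}\right|}}{28}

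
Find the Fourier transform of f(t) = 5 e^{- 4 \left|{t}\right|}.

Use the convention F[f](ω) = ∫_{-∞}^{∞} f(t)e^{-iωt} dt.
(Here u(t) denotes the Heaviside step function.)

F(ω) = \frac{40}{\omega^{2} + 16}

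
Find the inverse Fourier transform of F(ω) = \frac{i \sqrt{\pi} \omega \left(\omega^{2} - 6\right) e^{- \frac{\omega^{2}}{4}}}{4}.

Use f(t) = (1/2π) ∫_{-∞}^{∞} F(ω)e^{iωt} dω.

f(t) = 2 t^{3} e^{- t^{2}}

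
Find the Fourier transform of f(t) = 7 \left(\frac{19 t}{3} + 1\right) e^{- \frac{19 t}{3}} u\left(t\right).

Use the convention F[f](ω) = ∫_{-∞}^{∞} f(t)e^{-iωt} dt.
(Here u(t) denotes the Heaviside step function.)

F(ω) = \frac{21 \left(- 3 i \omega - 38\right)}{9 \omega^{2} - 114 i \omega - 361}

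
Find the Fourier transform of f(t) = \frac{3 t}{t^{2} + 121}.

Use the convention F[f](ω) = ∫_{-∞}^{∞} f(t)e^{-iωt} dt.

F(ω) = - 3 i \pi e^{- 11 \left|{\omega}\right|} \operatorname{sign}{\left(\omega \right)}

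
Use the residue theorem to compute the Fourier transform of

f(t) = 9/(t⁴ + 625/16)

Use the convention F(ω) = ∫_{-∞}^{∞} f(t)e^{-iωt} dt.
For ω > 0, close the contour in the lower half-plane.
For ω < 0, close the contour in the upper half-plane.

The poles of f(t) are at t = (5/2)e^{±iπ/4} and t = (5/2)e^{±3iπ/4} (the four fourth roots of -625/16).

Let g(z) = f(z)e^{-iωz}; for large |z| the factor e^{-iωz} decays in the lower half-plane when ω > 0 and in the upper half-plane when ω < 0.

Case ω > 0 (lower half-plane, clockwise contour ⇒ F(ω) = -2πi·ΣRes):
  Res_{z = - \frac{5 \sqrt{2}}{4} - \frac{5 \sqrt{2} i}{4}} g(z) = \frac{9 \sqrt{2} \left(1 + i\right) e^{\frac{5 \sqrt{2} \omega \left(-1 + i\right)}{4}}}{125}
  Res_{z = \frac{5 \sqrt{2}}{4} - \frac{5 \sqrt{2} i}{4}} g(z) = \frac{9 \sqrt{2} \left(-1 + i\right) e^{- \frac{5 \sqrt{2} \omega \left(1 + i\right)}{4}}}{125}
  F(ω) = -2πi·ΣRes = \frac{18 \sqrt{2} \pi \left(\left(1 - i\right) e^{\frac{5 \sqrt{2} i \omega}{2}} + 1 + i\right) e^{- \frac{5 \sqrt{2} \omega \left(1 + i\right)}{4}}}{125} = \frac{72 \pi e^{- \frac{5 \sqrt{2} \omega}{4}} \sin{\left(\frac{5 \sqrt{2} \omega}{4} + \frac{\pi}{4} \right)}}{125}

Case ω < 0 (upper half-plane, counterclockwise contour ⇒ F(ω) = +2πi·ΣRes):
  Res_{z = \frac{5 \sqrt{2}}{4} + \frac{5 \sqrt{2} i}{4}} g(z) = - \frac{9 \sqrt{2} \left(1 + i\right) e^{\frac{5 \sqrt{2} \omega \left(1 - i\right)}{4}}}{125}
  Res_{z = - \frac{5 \sqrt{2}}{4} + \frac{5 \sqrt{2} i}{4}} g(z) = \frac{9 \sqrt{2} \left(1 - i\right) e^{\frac{5 \sqrt{2} \omega \left(1 + i\right)}{4}}}{125}
  F(ω) = 2πi·ΣRes = - \frac{18 \sqrt{2} i \pi \left(\left(1 + i\right) e^{\frac{5 \sqrt{2} \omega \left(1 - i\right)}{4}} - \left(1 - i\right) e^{\frac{5 \sqrt{2} \omega \left(1 + i\right)}{4}}\right)}{125} = \frac{72 \pi e^{\frac{5 \sqrt{2} \omega}{4}} \cos{\left(\frac{5 \sqrt{2} \omega}{4} + \frac{\pi}{4} \right)}}{125}

Both cases combine into a single formula in |ω|:

F(ω) = \frac{72 \pi e^{- \frac{5 \sqrt{2} \left|{\omega}\right|}{4}} \sin{\left(\frac{5 \sqrt{2} \left|{\omega}\right|}{4} + \frac{\pi}{4} \right)}}{125}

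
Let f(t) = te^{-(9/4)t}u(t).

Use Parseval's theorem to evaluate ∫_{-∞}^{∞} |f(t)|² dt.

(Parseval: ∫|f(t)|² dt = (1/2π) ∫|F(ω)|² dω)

∫|f(t)|² dt = \frac{16}{729}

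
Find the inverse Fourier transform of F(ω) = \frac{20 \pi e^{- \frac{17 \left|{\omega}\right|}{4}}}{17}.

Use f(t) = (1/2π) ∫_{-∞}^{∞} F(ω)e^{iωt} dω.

f(t) = \frac{5}{t^{2} + \frac{289}{16}}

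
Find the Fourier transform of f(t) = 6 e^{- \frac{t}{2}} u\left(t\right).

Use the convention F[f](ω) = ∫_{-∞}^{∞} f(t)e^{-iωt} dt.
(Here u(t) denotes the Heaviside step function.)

F(ω) = \frac{12}{2 i \omega + 1}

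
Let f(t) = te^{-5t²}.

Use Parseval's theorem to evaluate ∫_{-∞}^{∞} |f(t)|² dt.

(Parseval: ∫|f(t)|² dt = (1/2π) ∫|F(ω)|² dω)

∫|f(t)|² dt = \frac{\sqrt{10} \sqrt{\pi}}{200}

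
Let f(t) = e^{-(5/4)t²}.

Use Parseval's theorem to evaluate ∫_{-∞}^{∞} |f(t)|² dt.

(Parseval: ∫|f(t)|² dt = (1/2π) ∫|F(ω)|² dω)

∫|f(t)|² dt = \frac{\sqrt{10} \sqrt{\pi}}{5}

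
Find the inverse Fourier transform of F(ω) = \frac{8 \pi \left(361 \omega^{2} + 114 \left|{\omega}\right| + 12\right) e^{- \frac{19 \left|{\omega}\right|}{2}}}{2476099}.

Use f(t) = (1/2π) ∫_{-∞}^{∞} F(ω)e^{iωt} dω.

f(t) = \frac{8}{\left(t^{2} + \frac{361}{4}\right)^{3}}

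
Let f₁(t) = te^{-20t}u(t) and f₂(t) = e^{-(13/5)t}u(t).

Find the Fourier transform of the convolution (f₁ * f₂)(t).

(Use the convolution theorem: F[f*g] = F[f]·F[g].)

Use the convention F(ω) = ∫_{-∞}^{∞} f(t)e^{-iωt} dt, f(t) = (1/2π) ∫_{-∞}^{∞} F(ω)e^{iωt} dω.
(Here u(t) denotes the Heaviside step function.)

F[f₁*f₂](ω) = \frac{5}{\left(i \omega + 20\right)^{2} \left(5 i \omega + 13\right)}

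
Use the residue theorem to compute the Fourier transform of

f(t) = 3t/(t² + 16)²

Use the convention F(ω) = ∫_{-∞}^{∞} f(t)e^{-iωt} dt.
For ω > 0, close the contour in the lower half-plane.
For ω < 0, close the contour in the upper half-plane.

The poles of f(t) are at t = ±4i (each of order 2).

Let g(z) = f(z)e^{-iωz}; for large |z| the factor e^{-iωz} decays in the lower half-plane when ω > 0 and in the upper half-plane when ω < 0.

Case ω > 0 (lower half-plane, clockwise contour ⇒ F(ω) = -2πi·ΣRes):
  Res_{z = - 4 i} g(z) = \frac{3 \omega e^{- 4 \omega}}{16} (pole of order 2)
  F(ω) = -2πi·ΣRes = - \frac{3 i \pi \omega e^{- 4 \omega}}{8}

Case ω < 0 (upper half-plane, counterclockwise contour ⇒ F(ω) = +2πi·ΣRes):
  Res_{z = 4 i} g(z) = - \frac{3 \omega e^{4 \omega}}{16} (pole of order 2)
  F(ω) = 2πi·ΣRes = - \frac{3 i \pi \omega e^{4 \omega}}{8}

Both cases combine into a single formula in |ω|:

F(ω) = - \frac{3 i \pi \omega e^{- 4 \left|{\omega}\right|}}{8}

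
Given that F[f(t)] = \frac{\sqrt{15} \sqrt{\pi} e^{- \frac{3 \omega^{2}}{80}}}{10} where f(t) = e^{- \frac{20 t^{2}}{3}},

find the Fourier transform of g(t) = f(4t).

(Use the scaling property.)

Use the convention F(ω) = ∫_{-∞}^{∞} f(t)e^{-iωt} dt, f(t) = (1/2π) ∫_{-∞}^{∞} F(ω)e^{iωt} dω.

F[g](ω) = \frac{\sqrt{15} \sqrt{\pi} e^{- \frac{3 \omega^{2}}{1280}}}{40}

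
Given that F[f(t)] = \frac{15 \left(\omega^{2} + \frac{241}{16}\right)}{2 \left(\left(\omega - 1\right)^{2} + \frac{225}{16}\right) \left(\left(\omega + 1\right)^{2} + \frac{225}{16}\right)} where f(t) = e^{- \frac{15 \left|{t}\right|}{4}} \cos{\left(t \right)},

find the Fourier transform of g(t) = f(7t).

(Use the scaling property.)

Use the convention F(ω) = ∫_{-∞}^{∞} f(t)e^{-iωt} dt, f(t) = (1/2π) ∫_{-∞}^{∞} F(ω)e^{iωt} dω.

F[g](ω) = \frac{840 \left(16 \omega^{2} + 11809\right)}{256 \omega^{4} + 327712 \omega^{2} + 139452481}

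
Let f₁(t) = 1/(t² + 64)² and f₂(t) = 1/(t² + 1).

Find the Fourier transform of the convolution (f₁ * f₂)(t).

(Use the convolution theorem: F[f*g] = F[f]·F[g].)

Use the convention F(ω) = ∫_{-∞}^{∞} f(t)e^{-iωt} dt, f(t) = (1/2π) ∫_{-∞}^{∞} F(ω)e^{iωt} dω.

F[f₁*f₂](ω) = \frac{\pi^{2} \left(8 \left|{\omega}\right| + 1\right) e^{- 9 \left|{\omega}\right|}}{1024}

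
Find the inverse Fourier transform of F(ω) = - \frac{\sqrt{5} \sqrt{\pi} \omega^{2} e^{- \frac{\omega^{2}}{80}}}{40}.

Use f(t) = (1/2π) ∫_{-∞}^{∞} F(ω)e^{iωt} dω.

f(t) = 5 \left(80 t^{2} - 2\right) e^{- 20 t^{2}}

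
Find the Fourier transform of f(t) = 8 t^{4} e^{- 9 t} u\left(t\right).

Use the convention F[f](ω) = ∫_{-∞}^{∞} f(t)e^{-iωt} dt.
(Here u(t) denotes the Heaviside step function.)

F(ω) = \frac{192}{\left(i \omega + 9\right)^{5}}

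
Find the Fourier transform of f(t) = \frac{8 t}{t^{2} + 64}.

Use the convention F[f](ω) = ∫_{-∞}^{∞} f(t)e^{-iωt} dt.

F(ω) = - 8 i \pi e^{- 8 \left|{\omega}\right|} \operatorname{sign}{\left(\omega \right)}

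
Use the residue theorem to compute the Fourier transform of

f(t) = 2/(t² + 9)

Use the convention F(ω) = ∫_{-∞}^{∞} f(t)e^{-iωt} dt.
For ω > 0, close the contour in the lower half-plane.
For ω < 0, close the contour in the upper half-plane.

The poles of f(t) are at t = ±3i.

Let g(z) = f(z)e^{-iωz}; for large |z| the factor e^{-iωz} decays in the lower half-plane when ω > 0 and in the upper half-plane when ω < 0.

Case ω > 0 (lower half-plane, clockwise contour ⇒ F(ω) = -2πi·ΣRes):
  Res_{z = - 3 i} g(z) = \frac{i e^{- 3 \omega}}{3}
  F(ω) = -2πi·ΣRes = \frac{2 \pi e^{- 3 \omega}}{3}

Case ω < 0 (upper half-plane, counterclockwise contour ⇒ F(ω) = +2πi·ΣRes):
  Res_{z = 3 i} g(z) = - \frac{i e^{3 \omega}}{3}
  F(ω) = 2πi·ΣRes = \frac{2 \pi e^{3 \omega}}{3}

Both cases combine into a single formula in |ω|:

F(ω) = \frac{2 \pi e^{- 3 \left|{\omega}\right|}}{3}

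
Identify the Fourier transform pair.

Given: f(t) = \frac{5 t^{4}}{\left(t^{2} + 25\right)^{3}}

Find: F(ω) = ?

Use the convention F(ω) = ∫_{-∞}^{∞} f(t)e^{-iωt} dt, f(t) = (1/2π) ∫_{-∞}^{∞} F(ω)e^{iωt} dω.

F(ω) = \frac{\pi \left(25 \omega^{2} - 25 \left|{\omega}\right| + 3\right) e^{- 5 \left|{\omega}\right|}}{8}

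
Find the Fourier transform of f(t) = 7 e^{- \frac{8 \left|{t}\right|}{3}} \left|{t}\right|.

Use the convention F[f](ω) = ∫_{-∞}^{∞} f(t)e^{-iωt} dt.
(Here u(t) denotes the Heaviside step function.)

F(ω) = \frac{126 \left(64 - 9 \omega^{2}\right)}{\left(9 \omega^{2} + 64\right)^{2}}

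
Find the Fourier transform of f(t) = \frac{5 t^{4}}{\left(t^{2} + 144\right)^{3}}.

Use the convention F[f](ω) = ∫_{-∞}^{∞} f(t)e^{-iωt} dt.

F(ω) = \frac{5 \pi \left(48 \omega^{2} - 20 \left|{\omega}\right| + 1\right) e^{- 12 \left|{\omega}\right|}}{32}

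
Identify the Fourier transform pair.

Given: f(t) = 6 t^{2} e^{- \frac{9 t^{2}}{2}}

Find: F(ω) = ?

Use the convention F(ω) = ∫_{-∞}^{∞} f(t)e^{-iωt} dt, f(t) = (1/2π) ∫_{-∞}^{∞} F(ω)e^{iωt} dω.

F(ω) = \frac{2 \sqrt{2} \sqrt{\pi} \left(9 - \omega^{2}\right) e^{- \frac{\omega^{2}}{18}}}{81}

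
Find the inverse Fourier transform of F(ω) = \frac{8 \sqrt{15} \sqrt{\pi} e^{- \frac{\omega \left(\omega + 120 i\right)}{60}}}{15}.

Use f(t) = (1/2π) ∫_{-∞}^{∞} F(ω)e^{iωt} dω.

f(t) = 8 e^{- 15 \left(t - 2\right)^{2}}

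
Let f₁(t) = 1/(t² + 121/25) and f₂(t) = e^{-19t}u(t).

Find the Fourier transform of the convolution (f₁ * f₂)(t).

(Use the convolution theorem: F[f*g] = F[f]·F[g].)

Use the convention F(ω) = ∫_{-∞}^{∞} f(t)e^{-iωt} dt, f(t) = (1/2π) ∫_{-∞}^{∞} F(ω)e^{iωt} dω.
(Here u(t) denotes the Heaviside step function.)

F[f₁*f₂](ω) = \frac{5 \pi e^{- \frac{11 \left|{\omega}\right|}{5}}}{11 \left(i \omega + 19\right)}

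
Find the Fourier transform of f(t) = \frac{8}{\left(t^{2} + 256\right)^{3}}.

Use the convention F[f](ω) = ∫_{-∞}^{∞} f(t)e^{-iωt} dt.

F(ω) = \frac{\pi \left(256 \omega^{2} + 48 \left|{\omega}\right| + 3\right) e^{- 16 \left|{\omega}\right|}}{1048576}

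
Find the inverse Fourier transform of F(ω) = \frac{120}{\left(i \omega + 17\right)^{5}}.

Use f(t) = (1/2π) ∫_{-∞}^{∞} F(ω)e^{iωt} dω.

f(t) = 5 t^{4} e^{- 17 t} u\left(t\right)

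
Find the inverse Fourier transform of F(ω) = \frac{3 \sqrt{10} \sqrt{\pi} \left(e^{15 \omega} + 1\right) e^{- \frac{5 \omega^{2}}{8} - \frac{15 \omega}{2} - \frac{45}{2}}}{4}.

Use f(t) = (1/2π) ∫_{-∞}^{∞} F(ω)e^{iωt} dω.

f(t) = 3 e^{- \frac{2 t^{2}}{5}} \cos{\left(6 t \right)}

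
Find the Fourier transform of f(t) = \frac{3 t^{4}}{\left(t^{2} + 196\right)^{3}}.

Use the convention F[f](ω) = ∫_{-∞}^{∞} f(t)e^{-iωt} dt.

F(ω) = \frac{3 \pi \left(196 \omega^{2} - 70 \left|{\omega}\right| + 3\right) e^{- 14 \left|{\omega}\right|}}{112}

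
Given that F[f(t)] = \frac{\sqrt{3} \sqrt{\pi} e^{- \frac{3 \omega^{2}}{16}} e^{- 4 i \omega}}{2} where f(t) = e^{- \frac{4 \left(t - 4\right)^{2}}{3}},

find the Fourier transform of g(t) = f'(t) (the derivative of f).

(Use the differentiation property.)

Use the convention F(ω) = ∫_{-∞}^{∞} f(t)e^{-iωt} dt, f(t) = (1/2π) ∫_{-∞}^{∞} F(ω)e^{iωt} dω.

F[g](ω) = \frac{\sqrt{3} i \sqrt{\pi} \omega e^{- \frac{\omega \left(3 \omega + 64 i\right)}{16}}}{2}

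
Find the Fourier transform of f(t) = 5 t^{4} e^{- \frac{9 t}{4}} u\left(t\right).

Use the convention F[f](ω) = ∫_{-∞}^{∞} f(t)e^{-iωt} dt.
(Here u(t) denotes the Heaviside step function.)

F(ω) = \frac{122880}{\left(4 i \omega + 9\right)^{5}}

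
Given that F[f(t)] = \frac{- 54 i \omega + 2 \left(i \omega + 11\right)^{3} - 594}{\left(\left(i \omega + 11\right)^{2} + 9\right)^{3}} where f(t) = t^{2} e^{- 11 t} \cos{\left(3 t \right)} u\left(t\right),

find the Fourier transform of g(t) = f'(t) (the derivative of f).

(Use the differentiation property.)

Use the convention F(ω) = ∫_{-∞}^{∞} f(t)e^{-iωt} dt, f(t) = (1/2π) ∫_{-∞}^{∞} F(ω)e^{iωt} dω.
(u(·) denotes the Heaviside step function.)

F[g](ω) = - \frac{2 i \omega \left(27 i \omega - \left(i \omega + 11\right)^{3} + 297\right)}{\left(\left(i \omega + 11\right)^{2} + 9\right)^{3}}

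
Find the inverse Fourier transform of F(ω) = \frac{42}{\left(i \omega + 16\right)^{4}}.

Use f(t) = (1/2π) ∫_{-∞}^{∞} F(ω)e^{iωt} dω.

f(t) = 7 t^{3} e^{- 16 t} u\left(t\right)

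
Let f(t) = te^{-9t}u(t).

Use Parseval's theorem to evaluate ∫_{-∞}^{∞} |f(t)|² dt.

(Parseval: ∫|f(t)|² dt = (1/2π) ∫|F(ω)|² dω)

∫|f(t)|² dt = \frac{1}{2916}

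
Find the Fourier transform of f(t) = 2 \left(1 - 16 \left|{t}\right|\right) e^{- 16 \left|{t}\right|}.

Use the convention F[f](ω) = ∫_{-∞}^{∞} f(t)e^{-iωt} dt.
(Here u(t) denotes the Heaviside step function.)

F(ω) = \frac{128 \omega^{2}}{\left(\omega^{2} + 256\right)^{2}}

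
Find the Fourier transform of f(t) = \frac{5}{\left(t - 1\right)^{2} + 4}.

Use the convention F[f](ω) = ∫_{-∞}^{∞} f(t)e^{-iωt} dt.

F(ω) = \frac{5 \pi e^{- i \omega - 2 \left|{\omega}\right|}}{2}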